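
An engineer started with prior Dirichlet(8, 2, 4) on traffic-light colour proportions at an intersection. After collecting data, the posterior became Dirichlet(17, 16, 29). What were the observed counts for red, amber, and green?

For a Dirichlet(α) prior with multinomial counts c, the posterior is Dirichlet(α + c) componentwise.
Counts are posterior − prior componentwise: 17−8=9, 16−2=14, 29−4=25.

counts (9, 14, 25)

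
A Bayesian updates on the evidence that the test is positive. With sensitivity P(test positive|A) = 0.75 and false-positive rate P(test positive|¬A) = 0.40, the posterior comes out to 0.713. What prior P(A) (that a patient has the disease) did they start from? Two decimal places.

P(A) = 0.57

In odds form, posterior odds = prior odds × likelihood ratio, so prior odds = posterior odds ÷ LR.
Posterior odds = 0.713/(1−0.713) = 2.4843. LR = 0.75/0.40 = 1.8750.
Prior odds = 2.4843/1.8750 = 1.3250, so P(A) = 1.3250/(1+1.3250) ≈ 0.57.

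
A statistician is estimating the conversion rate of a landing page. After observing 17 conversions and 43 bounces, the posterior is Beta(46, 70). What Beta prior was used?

Under Beta–binomial conjugacy the posterior parameters are (α+s, β+f).
Subtract the data counts: 46−17=29, 70−43=27.

Beta(29, 27)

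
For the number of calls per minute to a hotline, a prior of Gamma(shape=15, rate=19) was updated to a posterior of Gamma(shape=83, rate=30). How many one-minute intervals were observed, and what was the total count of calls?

A Gamma(α, β) prior (rate parametrization) on a Poisson rate with n observations summing to S gives posterior Gamma(α+S, β+n).
Matching: Σxᵢ = 83 − 15 = 68 and n = 30 − 19 = 11.

n = 11 one-minute intervals with total 68 calls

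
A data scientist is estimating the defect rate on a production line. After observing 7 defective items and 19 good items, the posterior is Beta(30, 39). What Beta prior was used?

Beta(23, 20)

A Beta(α, β) prior with s successes and f failures in binomial data gives a Beta(α+s, β+f) posterior.
Subtract the data counts: 30−7=23, 39−19=20.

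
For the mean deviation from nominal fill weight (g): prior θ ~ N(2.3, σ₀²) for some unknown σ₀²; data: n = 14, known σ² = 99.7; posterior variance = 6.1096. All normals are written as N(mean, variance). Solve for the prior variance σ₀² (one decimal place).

For the Normal–Normal model with known σ², precisions add: τ_n = τ₀ + n/σ².
So 1/σ₀² = 1/6.1096 − 14/99.7 = 0.163677 − 0.140421 = 0.023256.
Hence σ₀² = 1/0.023256 ≈ 43.0.

σ₀² = 43.0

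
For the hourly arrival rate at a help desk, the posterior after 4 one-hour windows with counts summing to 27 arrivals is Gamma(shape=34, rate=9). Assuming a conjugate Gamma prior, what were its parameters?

Gamma(shape=7, rate=5)

Gamma–Poisson conjugacy: posterior shape = α + Σxᵢ, posterior rate = β + n.
So α = 34 − 27 = 7 and β = 9 − 4 = 5.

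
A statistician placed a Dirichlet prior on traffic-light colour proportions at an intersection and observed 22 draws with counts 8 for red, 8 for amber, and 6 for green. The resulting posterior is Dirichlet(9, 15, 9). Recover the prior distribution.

Dirichlet(1, 7, 3)

For a Dirichlet(α) prior with multinomial counts c, the posterior is Dirichlet(α + c) componentwise.
Subtract each count from the matching posterior parameter: 9−8=1, 15−8=7, 9−6=3.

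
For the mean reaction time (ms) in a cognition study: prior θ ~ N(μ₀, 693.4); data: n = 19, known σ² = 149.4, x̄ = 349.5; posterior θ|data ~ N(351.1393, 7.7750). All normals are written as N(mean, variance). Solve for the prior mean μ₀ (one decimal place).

μ₀ = 495.7

With known observation variance, the Normal–Normal posterior has precision τ_n = τ₀ + n/σ² and mean μ_n = (τ₀μ₀ + (n/σ²)x̄)/τ_n.
Here τ₀ = 1/693.4 = 0.001442 and τ_data = 19/149.4 = 0.127175, so τ_n = 0.128617.
Rearranging for μ₀: μ₀ = (μ_n·τ_n − τ_data·x̄)/τ₀ = (351.1393·0.128617 − 0.127175·349.5) / 0.001442 = 0.714821/0.001442 ≈ 495.7.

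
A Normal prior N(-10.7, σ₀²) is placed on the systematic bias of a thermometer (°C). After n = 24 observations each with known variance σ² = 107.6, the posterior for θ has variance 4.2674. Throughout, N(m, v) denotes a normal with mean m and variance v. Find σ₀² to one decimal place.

σ₀² = 88.6

Posterior precision equals prior precision plus data precision: 1/σ_n² = 1/σ₀² + n/σ².
So 1/σ₀² = 1/4.2674 − 24/107.6 = 0.234335 − 0.223048 = 0.011287.
Hence σ₀² = 1/0.011287 ≈ 88.6.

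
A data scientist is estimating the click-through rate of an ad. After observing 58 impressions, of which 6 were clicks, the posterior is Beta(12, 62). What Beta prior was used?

Beta(6, 10)

A Beta(α, β) prior with s successes and f failures in binomial data gives a Beta(α+s, β+f) posterior.
Subtract the data counts: 12−6=6, 62−52=10.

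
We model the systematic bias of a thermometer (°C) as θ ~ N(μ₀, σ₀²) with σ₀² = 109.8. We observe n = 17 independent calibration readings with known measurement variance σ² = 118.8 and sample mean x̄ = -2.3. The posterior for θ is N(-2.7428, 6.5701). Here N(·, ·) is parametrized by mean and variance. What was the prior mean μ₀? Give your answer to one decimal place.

The posterior mean is a precision-weighted average: μ_n = (τ₀μ₀ + τ_data·x̄)/(τ₀+τ_data), with τ₀=1/σ₀² and τ_data=n/σ².
Here τ₀ = 1/109.8 = 0.009107 and τ_data = 17/118.8 = 0.143098, so τ_n = 0.152205.
Rearranging for μ₀: μ₀ = (μ_n·τ_n − τ_data·x̄)/τ₀ = (-2.7428·0.152205 − 0.143098·-2.3) / 0.009107 = -0.088342/0.009107 ≈ -9.7.

μ₀ = -9.7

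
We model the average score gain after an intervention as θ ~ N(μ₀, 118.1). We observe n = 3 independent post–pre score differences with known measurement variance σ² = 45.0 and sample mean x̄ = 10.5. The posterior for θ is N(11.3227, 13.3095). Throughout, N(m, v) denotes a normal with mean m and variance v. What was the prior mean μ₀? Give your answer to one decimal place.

μ₀ = 17.8

With known observation variance, the Normal–Normal posterior has precision τ_n = τ₀ + n/σ² and mean μ_n = (τ₀μ₀ + (n/σ²)x̄)/τ_n.
Here τ₀ = 1/118.1 = 0.008467 and τ_data = 3/45.0 = 0.066667, so τ_n = 0.075134.
Rearranging for μ₀: μ₀ = (μ_n·τ_n − τ_data·x̄)/τ₀ = (11.3227·0.075134 − 0.066667·10.5) / 0.008467 = 0.150716/0.008467 ≈ 17.8.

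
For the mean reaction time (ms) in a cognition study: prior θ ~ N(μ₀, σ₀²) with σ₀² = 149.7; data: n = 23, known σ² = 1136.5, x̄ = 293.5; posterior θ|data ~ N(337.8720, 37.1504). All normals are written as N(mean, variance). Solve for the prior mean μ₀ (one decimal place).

With known observation variance, the Normal–Normal posterior has precision τ_n = τ₀ + n/σ² and mean μ_n = (τ₀μ₀ + (n/σ²)x̄)/τ_n.
Here τ₀ = 1/149.7 = 0.006680 and τ_data = 23/1136.5 = 0.020238, so τ_n = 0.026918.
Rearranging for μ₀: μ₀ = (μ_n·τ_n − τ_data·x̄)/τ₀ = (337.8720·0.026918 − 0.020238·293.5) / 0.006680 = 3.154985/0.006680 ≈ 472.3.

μ₀ = 472.3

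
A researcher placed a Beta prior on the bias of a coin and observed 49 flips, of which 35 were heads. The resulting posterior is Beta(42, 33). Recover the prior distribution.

Beta is conjugate to the binomial likelihood: posterior = Beta(a+s, b+f).
Subtract the data counts: 42−35=7, 33−14=19.

Beta(7, 19)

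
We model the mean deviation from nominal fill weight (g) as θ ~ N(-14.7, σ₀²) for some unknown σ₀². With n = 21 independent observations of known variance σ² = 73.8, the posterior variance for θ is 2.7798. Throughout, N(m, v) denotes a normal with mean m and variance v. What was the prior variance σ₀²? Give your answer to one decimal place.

Posterior precision equals prior precision plus data precision: 1/σ_n² = 1/σ₀² + n/σ².
So 1/σ₀² = 1/2.7798 − 21/73.8 = 0.359738 − 0.284553 = 0.075185.
Hence σ₀² = 1/0.075185 ≈ 13.3.

σ₀² = 13.3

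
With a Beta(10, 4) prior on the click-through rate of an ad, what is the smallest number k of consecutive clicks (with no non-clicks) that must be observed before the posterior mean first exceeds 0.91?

k = 31

After k clicks and 0 non-clicks the posterior is Beta(10+k, 4), with mean (10+k)/(10+4+k).
Set (10+k)/(14+k) > 0.91 and solve: k > (0.91·14 − 10)/(1 − 0.91) = 30.444.
The smallest integer exceeding 30.444 is 31, and checking k=31: (41)/(45) = 0.9111 > 0.91.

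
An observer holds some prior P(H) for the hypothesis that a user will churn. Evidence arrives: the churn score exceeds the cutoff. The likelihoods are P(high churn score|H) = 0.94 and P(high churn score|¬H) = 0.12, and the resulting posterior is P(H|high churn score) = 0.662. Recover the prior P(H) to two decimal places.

In odds form, posterior odds = prior odds × likelihood ratio, so prior odds = posterior odds ÷ LR.
Posterior odds = 0.662/(1−0.662) = 1.9586. LR = 0.94/0.12 = 7.8333.
Prior odds = 1.9586/7.8333 = 0.2500, so P(H) = 0.2500/(1+0.2500) ≈ 0.20.

P(H) = 0.20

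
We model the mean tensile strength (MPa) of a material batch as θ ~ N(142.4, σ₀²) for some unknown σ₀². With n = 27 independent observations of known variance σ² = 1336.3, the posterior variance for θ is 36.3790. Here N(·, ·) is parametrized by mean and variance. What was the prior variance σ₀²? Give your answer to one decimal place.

Posterior precision equals prior precision plus data precision: 1/σ_n² = 1/σ₀² + n/σ².
So 1/σ₀² = 1/36.3790 − 27/1336.3 = 0.027488 − 0.020205 = 0.007283.
Hence σ₀² = 1/0.007283 ≈ 137.3.

σ₀² = 137.3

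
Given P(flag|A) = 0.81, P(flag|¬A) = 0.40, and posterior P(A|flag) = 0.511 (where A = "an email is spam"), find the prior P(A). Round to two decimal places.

Bayes' rule in odds form gives O(A|E) = O(A)·[P(E|A)/P(E|¬A)], hence O(A) = O(A|E)/LR.
Posterior odds = 0.511/(1−0.511) = 1.0450. LR = 0.81/0.40 = 2.0250.
Prior odds = 1.0450/2.0250 = 0.5160, so P(A) = 0.5160/(1+0.5160) ≈ 0.34.

P(A) = 0.34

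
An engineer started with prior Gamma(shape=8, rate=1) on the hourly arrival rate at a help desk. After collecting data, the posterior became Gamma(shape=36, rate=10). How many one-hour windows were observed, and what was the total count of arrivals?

n = 9 one-hour windows with total 28 arrivals

Gamma–Poisson conjugacy: posterior shape = α + Σxᵢ, posterior rate = β + n.
Matching: Σxᵢ = 36 − 8 = 28 and n = 10 − 1 = 9.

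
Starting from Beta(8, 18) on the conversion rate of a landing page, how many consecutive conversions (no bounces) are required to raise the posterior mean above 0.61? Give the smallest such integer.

After k conversions and 0 bounces the posterior is Beta(8+k, 18), with mean (8+k)/(8+18+k).
Set (8+k)/(26+k) > 0.61 and solve: k > (0.61·26 − 8)/(1 − 0.61) = 20.154.
The smallest integer exceeding 20.154 is 21, and checking k=21: (29)/(47) = 0.6170 > 0.61.

k = 21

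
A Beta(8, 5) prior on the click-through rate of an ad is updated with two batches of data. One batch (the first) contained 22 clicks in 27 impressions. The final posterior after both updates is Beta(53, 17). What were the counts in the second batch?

23 clicks and 7 non-clicks

Because Beta–binomial updating is additive in the counts, the combined data contributed (α_post−α_prior, β_post−β_prior) successes and failures.
Total across both batches: 53−8=45 clicks, 17−5=12 non-clicks.
Subtract the first batch: 45−22=23 clicks and 12−5=7 non-clicks.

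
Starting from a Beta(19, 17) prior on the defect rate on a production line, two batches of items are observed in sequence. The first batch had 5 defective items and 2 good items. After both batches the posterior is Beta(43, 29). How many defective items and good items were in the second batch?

19 defective items and 10 good items

Because Beta–binomial updating is additive in the counts, the combined data contributed (α_post−α_prior, β_post−β_prior) successes and failures.
Total across both batches: 43−19=24 defective items, 29−17=12 good items.
Subtract the first batch: 24−5=19 defective items and 12−2=10 good items.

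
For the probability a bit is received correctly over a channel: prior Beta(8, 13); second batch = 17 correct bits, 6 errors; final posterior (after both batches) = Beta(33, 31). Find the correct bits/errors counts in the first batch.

Because Beta–binomial updating is additive in the counts, the combined data contributed (α_post−α_prior, β_post−β_prior) successes and failures.
Total across both batches: 33−8=25 correct bits, 31−13=18 errors.
Subtract the second batch: 25−17=8 correct bits and 18−6=12 errors.

8 correct bits and 12 errors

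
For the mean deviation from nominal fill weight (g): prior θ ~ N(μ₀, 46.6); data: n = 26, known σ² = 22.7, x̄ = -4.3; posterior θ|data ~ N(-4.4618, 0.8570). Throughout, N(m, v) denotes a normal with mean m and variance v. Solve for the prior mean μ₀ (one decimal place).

μ₀ = -13.1

The posterior mean is a precision-weighted average: μ_n = (τ₀μ₀ + τ_data·x̄)/(τ₀+τ_data), with τ₀=1/σ₀² and τ_data=n/σ².
Here τ₀ = 1/46.6 = 0.021459 and τ_data = 26/22.7 = 1.145374, so τ_n = 1.166833.
Rearranging for μ₀: μ₀ = (μ_n·τ_n − τ_data·x̄)/τ₀ = (-4.4618·1.166833 − 1.145374·-4.3) / 0.021459 = -0.281067/0.021459 ≈ -13.1.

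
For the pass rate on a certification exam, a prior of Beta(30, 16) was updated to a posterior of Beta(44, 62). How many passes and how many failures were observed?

14 passes and 46 failures

A Beta(α, β) prior with s successes and f failures in binomial data gives a Beta(α+s, β+f) posterior.
Match parameters: s=44−30=14, f=62−16=46.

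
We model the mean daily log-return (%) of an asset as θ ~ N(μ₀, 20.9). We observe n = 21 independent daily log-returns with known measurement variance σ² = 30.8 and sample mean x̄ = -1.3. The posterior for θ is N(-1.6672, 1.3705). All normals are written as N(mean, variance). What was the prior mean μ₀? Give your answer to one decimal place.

μ₀ = -6.9

The posterior mean is a precision-weighted average: μ_n = (τ₀μ₀ + τ_data·x̄)/(τ₀+τ_data), with τ₀=1/σ₀² and τ_data=n/σ².
Here τ₀ = 1/20.9 = 0.047847 and τ_data = 21/30.8 = 0.681818, so τ_n = 0.729665.
Rearranging for μ₀: μ₀ = (μ_n·τ_n − τ_data·x̄)/τ₀ = (-1.6672·0.729665 − 0.681818·-1.3) / 0.047847 = -0.330134/0.047847 ≈ -6.9.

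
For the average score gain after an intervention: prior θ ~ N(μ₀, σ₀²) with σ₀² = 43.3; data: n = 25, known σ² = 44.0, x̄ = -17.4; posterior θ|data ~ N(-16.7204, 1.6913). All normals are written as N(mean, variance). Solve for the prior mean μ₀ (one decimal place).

μ₀ = 0.0

The posterior mean is a precision-weighted average: μ_n = (τ₀μ₀ + τ_data·x̄)/(τ₀+τ_data), with τ₀=1/σ₀² and τ_data=n/σ².
Here τ₀ = 1/43.3 = 0.023095 and τ_data = 25/44.0 = 0.568182, so τ_n = 0.591277.
Rearranging for μ₀: μ₀ = (μ_n·τ_n − τ_data·x̄)/τ₀ = (-16.7204·0.591277 − 0.568182·-17.4) / 0.023095 = -0.000021/0.023095 ≈ 0.0.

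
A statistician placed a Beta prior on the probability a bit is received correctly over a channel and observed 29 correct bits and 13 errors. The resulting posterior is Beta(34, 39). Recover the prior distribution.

A Beta(a, b) prior with s successes and f failures in binomial data gives a Beta(a+s, b+f) posterior.
So a = 34 − 29 = 5 and b = 39 − 13 = 26.

Beta(5, 26)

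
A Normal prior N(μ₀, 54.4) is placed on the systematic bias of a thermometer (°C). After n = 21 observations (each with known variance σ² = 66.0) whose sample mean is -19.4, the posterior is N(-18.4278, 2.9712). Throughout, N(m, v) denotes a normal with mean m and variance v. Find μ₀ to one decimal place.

μ₀ = -1.6

The posterior mean is a precision-weighted average: μ_n = (τ₀μ₀ + τ_data·x̄)/(τ₀+τ_data), with τ₀=1/σ₀² and τ_data=n/σ².
Here τ₀ = 1/54.4 = 0.018382 and τ_data = 21/66.0 = 0.318182, so τ_n = 0.336564.
Rearranging for μ₀: μ₀ = (μ_n·τ_n − τ_data·x̄)/τ₀ = (-18.4278·0.336564 − 0.318182·-19.4) / 0.018382 = -0.029403/0.018382 ≈ -1.6.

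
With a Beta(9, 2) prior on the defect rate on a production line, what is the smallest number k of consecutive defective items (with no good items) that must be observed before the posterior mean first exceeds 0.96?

After k defective items and 0 good items the posterior is Beta(9+k, 2), with mean (9+k)/(9+2+k).
Set (9+k)/(11+k) > 0.96 and solve: k > (0.96·11 − 9)/(1 − 0.96) = 39.000.
The smallest integer exceeding 39.000 is 40.

k = 40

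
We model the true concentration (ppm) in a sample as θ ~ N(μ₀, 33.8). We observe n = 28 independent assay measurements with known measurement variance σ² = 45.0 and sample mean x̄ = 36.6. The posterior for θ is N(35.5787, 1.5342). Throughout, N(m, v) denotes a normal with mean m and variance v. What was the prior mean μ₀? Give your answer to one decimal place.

The posterior mean is a precision-weighted average: μ_n = (τ₀μ₀ + τ_data·x̄)/(τ₀+τ_data), with τ₀=1/σ₀² and τ_data=n/σ².
Here τ₀ = 1/33.8 = 0.029586 and τ_data = 28/45.0 = 0.622222, so τ_n = 0.651808.
Rearranging for μ₀: μ₀ = (μ_n·τ_n − τ_data·x̄)/τ₀ = (35.5787·0.651808 − 0.622222·36.6) / 0.029586 = 0.417156/0.029586 ≈ 14.1.

μ₀ = 14.1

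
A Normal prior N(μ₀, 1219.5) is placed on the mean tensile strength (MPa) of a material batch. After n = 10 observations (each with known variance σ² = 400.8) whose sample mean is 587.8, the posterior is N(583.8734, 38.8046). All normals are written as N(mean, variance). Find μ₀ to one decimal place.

The posterior mean is a precision-weighted average: μ_n = (τ₀μ₀ + τ_data·x̄)/(τ₀+τ_data), with τ₀=1/σ₀² and τ_data=n/σ².
Here τ₀ = 1/1219.5 = 0.000820 and τ_data = 10/400.8 = 0.024950, so τ_n = 0.025770.
Rearranging for μ₀: μ₀ = (μ_n·τ_n − τ_data·x̄)/τ₀ = (583.8734·0.025770 − 0.024950·587.8) / 0.000820 = 0.380808/0.000820 ≈ 464.4.

μ₀ = 464.4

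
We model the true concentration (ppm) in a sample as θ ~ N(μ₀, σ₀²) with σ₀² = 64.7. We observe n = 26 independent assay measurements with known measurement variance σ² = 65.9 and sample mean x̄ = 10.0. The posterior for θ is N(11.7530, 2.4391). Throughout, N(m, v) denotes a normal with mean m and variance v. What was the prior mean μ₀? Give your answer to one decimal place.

The posterior mean is a precision-weighted average: μ_n = (τ₀μ₀ + τ_data·x̄)/(τ₀+τ_data), with τ₀=1/σ₀² and τ_data=n/σ².
Here τ₀ = 1/64.7 = 0.015456 and τ_data = 26/65.9 = 0.394537, so τ_n = 0.409993.
Rearranging for μ₀: μ₀ = (μ_n·τ_n − τ_data·x̄)/τ₀ = (11.7530·0.409993 − 0.394537·10.0) / 0.015456 = 0.873278/0.015456 ≈ 56.5.

μ₀ = 56.5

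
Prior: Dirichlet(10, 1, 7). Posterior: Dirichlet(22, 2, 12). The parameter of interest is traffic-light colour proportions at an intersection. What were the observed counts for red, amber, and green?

counts (12, 1, 5)

For a Dirichlet(α) prior with multinomial counts c, the posterior is Dirichlet(α + c) componentwise.
Counts are posterior − prior componentwise: 22−10=12, 2−1=1, 12−7=5.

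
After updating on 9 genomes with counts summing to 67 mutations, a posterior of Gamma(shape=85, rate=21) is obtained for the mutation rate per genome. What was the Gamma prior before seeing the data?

Gamma–Poisson conjugacy: posterior shape = α + Σxᵢ, posterior rate = β + n.
So α = 85 − 67 = 18 and β = 21 − 9 = 12.

Gamma(shape=18, rate=12)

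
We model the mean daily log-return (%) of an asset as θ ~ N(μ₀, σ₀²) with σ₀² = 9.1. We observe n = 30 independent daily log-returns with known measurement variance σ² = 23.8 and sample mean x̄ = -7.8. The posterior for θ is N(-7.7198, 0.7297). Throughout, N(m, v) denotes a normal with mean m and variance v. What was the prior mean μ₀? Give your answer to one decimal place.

μ₀ = -6.8

The posterior mean is a precision-weighted average: μ_n = (τ₀μ₀ + τ_data·x̄)/(τ₀+τ_data), with τ₀=1/σ₀² and τ_data=n/σ².
Here τ₀ = 1/9.1 = 0.109890 and τ_data = 30/23.8 = 1.260504, so τ_n = 1.370394.
Rearranging for μ₀: μ₀ = (μ_n·τ_n − τ_data·x̄)/τ₀ = (-7.7198·1.370394 − 1.260504·-7.8) / 0.109890 = -0.747236/0.109890 ≈ -6.8.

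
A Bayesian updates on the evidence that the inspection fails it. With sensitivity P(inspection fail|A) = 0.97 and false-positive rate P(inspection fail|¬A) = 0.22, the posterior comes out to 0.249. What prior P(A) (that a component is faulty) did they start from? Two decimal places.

In odds form, posterior odds = prior odds × likelihood ratio, so prior odds = posterior odds ÷ LR.
Posterior odds = 0.249/(1−0.249) = 0.3316. LR = 0.97/0.22 = 4.4091.
Prior odds = 0.3316/4.4091 = 0.0752, so P(A) = 0.0752/(1+0.0752) ≈ 0.07.

P(A) = 0.07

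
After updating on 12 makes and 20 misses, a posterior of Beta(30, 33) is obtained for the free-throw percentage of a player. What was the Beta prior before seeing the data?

Beta(18, 13)

Beta is conjugate to the binomial likelihood: posterior = Beta(a+s, b+f).
Subtract the data counts: 30−12=18, 33−20=13.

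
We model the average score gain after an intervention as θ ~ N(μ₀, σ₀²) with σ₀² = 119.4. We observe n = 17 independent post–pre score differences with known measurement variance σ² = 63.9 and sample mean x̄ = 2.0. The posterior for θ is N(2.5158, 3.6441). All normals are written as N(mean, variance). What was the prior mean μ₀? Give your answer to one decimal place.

With known observation variance, the Normal–Normal posterior has precision τ_n = τ₀ + n/σ² and mean μ_n = (τ₀μ₀ + (n/σ²)x̄)/τ_n.
Here τ₀ = 1/119.4 = 0.008375 and τ_data = 17/63.9 = 0.266041, so τ_n = 0.274416.
Rearranging for μ₀: μ₀ = (μ_n·τ_n − τ_data·x̄)/τ₀ = (2.5158·0.274416 − 0.266041·2.0) / 0.008375 = 0.158294/0.008375 ≈ 18.9.

μ₀ = 18.9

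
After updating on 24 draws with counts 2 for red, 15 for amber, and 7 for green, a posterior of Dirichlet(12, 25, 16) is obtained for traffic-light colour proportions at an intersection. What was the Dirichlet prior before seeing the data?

For a Dirichlet(α) prior with multinomial counts c, the posterior is Dirichlet(α + c) componentwise.
Subtract each count from the matching posterior parameter: 12−2=10, 25−15=10, 16−7=9.

Dirichlet(10, 10, 9)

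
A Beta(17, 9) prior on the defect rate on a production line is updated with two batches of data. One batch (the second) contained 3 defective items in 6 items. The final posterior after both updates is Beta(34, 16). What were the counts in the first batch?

Because Beta–binomial updating is additive in the counts, the combined data contributed (α_post−α_prior, β_post−β_prior) successes and failures.
Total across both batches: 34−17=17 defective items, 16−9=7 good items.
Subtract the second batch: 17−3=14 defective items and 7−3=4 good items.

14 defective items and 4 good items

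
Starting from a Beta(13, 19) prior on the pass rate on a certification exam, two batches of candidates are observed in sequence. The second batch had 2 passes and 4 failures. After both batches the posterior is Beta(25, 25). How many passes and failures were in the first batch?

10 passes and 2 failures

Because Beta–binomial updating is additive in the counts, the combined data contributed (α_post−α_prior, β_post−β_prior) successes and failures.
Total across both batches: 25−13=12 passes, 25−19=6 failures.
Subtract the second batch: 12−2=10 passes and 6−4=2 failures.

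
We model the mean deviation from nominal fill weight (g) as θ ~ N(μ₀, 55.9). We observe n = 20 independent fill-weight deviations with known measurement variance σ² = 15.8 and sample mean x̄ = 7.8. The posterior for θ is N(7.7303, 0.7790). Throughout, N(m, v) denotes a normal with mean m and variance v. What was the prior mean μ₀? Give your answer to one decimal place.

μ₀ = 2.8

With known observation variance, the Normal–Normal posterior has precision τ_n = τ₀ + n/σ² and mean μ_n = (τ₀μ₀ + (n/σ²)x̄)/τ_n.
Here τ₀ = 1/55.9 = 0.017889 and τ_data = 20/15.8 = 1.265823, so τ_n = 1.283712.
Rearranging for μ₀: μ₀ = (μ_n·τ_n − τ_data·x̄)/τ₀ = (7.7303·1.283712 − 1.265823·7.8) / 0.017889 = 0.050059/0.017889 ≈ 2.8.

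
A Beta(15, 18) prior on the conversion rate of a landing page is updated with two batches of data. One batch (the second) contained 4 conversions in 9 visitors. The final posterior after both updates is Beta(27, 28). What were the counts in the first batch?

Because Beta–binomial updating is additive in the counts, the combined data contributed (α_post−α_prior, β_post−β_prior) successes and failures.
Total across both batches: 27−15=12 conversions, 28−18=10 bounces.
Subtract the second batch: 12−4=8 conversions and 10−5=5 bounces.

8 conversions and 5 bounces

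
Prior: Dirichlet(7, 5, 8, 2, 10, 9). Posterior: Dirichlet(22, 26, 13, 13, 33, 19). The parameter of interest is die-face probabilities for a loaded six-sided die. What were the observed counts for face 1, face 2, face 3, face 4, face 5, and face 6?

For a Dirichlet(α) prior with multinomial counts c, the posterior is Dirichlet(α + c) componentwise.
Counts are posterior − prior componentwise: 22−7=15, 26−5=21, 13−8=5, 13−2=11, 33−10=23, 19−9=10.

counts (15, 21, 5, 11, 23, 10)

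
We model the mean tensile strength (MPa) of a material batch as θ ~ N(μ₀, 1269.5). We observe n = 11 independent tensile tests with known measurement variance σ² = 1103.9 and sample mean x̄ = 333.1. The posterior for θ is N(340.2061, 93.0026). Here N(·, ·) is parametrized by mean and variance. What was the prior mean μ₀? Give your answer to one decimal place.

The posterior mean is a precision-weighted average: μ_n = (τ₀μ₀ + τ_data·x̄)/(τ₀+τ_data), with τ₀=1/σ₀² and τ_data=n/σ².
Here τ₀ = 1/1269.5 = 0.000788 and τ_data = 11/1103.9 = 0.009965, so τ_n = 0.010753.
Rearranging for μ₀: μ₀ = (μ_n·τ_n − τ_data·x̄)/τ₀ = (340.2061·0.010753 − 0.009965·333.1) / 0.000788 = 0.338895/0.000788 ≈ 430.1.

μ₀ = 430.1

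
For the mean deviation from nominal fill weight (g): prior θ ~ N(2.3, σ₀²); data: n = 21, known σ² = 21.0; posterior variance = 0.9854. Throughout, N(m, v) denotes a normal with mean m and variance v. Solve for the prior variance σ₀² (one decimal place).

For the Normal–Normal model with known σ², precisions add: τ_n = τ₀ + n/σ².
So 1/σ₀² = 1/0.9854 − 21/21.0 = 1.014816 − 1.000000 = 0.014816.
Hence σ₀² = 1/0.014816 ≈ 67.5.

σ₀² = 67.5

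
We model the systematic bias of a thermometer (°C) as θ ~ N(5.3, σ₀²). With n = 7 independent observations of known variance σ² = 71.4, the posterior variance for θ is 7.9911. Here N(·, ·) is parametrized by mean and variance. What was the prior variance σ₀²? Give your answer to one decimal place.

σ₀² = 36.9

For the Normal–Normal model with known σ², precisions add: τ_n = τ₀ + n/σ².
So 1/σ₀² = 1/7.9911 − 7/71.4 = 0.125139 − 0.098039 = 0.027100.
Hence σ₀² = 1/0.027100 ≈ 36.9.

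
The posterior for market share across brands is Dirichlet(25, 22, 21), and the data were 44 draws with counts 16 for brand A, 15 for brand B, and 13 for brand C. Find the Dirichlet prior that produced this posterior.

For a Dirichlet(α) prior with multinomial counts c, the posterior is Dirichlet(α + c) componentwise.
Subtract each count from the matching posterior parameter: 25−16=9, 22−15=7, 21−13=8.

Dirichlet(9, 7, 8)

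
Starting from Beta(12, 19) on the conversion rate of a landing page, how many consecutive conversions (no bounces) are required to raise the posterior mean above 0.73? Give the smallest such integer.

After k conversions and 0 bounces the posterior is Beta(12+k, 19), with mean (12+k)/(12+19+k).
Set (12+k)/(31+k) > 0.73 and solve: k > (0.73·31 − 12)/(1 − 0.73) = 39.370.
The smallest integer exceeding 39.370 is 40.

k = 40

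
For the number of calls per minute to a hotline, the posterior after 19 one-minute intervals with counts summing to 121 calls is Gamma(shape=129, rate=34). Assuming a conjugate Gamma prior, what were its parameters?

Gamma(shape=8, rate=15)

Gamma–Poisson conjugacy: posterior shape = α + Σxᵢ, posterior rate = β + n.
So α = 129 − 121 = 8 and β = 34 − 19 = 15.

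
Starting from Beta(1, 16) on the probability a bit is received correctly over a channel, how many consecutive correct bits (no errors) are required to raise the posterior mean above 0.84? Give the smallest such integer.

k = 84

After k correct bits and 0 errors the posterior is Beta(1+k, 16), with mean (1+k)/(1+16+k).
Set (1+k)/(17+k) > 0.84 and solve: k > (0.84·17 − 1)/(1 − 0.84) = 83.000.
The smallest integer exceeding 83.000 is 84, and checking k=84: (85)/(101) = 0.8416 > 0.84.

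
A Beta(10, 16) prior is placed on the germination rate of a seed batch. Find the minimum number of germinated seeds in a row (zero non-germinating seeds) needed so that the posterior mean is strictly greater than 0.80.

After k germinated seeds and 0 non-germinating seeds the posterior is Beta(10+k, 16), with mean (10+k)/(10+16+k).
Set (10+k)/(26+k) > 0.80 and solve: k > (0.80·26 − 10)/(1 − 0.80) = 54.000.
The smallest integer exceeding 54.000 is 55, and checking k=55: (65)/(81) = 0.8025 > 0.80.

k = 55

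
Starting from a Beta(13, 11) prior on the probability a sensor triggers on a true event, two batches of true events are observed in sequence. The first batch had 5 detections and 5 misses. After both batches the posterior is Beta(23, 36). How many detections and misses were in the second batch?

Sequential conjugate updates are equivalent to a single update on the pooled data, so total successes = posterior α − prior α and total failures = posterior β − prior β.
Total across both batches: 23−13=10 detections, 36−11=25 misses.
Subtract the first batch: 10−5=5 detections and 25−5=20 misses.

5 detections and 20 misses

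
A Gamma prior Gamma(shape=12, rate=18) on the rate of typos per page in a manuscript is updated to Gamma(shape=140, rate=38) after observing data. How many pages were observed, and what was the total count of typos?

A Gamma(α, β) prior (rate parametrization) on a Poisson rate with n observations summing to S gives posterior Gamma(α+S, β+n).
Matching: Σxᵢ = 140 − 12 = 128 and n = 38 − 18 = 20.

n = 20 pages with total 128 typos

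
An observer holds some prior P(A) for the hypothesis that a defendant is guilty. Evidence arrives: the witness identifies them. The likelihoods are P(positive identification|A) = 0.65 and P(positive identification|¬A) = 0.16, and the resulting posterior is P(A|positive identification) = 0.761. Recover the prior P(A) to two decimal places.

P(A) = 0.44

Bayes' rule in odds form gives O(A|E) = O(A)·[P(E|A)/P(E|¬A)], hence O(A) = O(A|E)/LR.
Posterior odds = 0.761/(1−0.761) = 3.1841. LR = 0.65/0.16 = 4.0625.
Prior odds = 3.1841/4.0625 = 0.7838, so P(A) = 0.7838/(1+0.7838) ≈ 0.44.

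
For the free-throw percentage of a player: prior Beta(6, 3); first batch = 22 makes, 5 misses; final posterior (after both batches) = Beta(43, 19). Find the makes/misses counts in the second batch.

15 makes and 11 misses

Sequential conjugate updates are equivalent to a single update on the pooled data, so total successes = posterior α − prior α and total failures = posterior β − prior β.
Total across both batches: 43−6=37 makes, 19−3=16 misses.
Subtract the first batch: 37−22=15 makes and 16−5=11 misses.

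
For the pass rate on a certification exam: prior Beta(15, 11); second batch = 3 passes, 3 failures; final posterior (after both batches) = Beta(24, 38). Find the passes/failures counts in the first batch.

6 passes and 24 failures

Because Beta–binomial updating is additive in the counts, the combined data contributed (α_post−α_prior, β_post−β_prior) successes and failures.
Total across both batches: 24−15=9 passes, 38−11=27 failures.
Subtract the second batch: 9−3=6 passes and 27−3=24 failures.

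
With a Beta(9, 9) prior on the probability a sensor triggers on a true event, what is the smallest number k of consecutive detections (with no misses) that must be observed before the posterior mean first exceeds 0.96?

After k detections and 0 misses the posterior is Beta(9+k, 9), with mean (9+k)/(9+9+k).
Set (9+k)/(18+k) > 0.96 and solve: k > (0.96·18 − 9)/(1 − 0.96) = 207.000.
The smallest integer exceeding 207.000 is 208, and checking k=208: (217)/(226) = 0.9602 > 0.96.

k = 208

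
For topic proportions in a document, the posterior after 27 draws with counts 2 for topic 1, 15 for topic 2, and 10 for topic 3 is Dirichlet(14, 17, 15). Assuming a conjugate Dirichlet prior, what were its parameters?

Dirichlet(12, 2, 5)

For a Dirichlet(α) prior with multinomial counts c, the posterior is Dirichlet(α + c) componentwise.
Subtract each count from the matching posterior parameter: 14−2=12, 17−15=2, 15−10=5.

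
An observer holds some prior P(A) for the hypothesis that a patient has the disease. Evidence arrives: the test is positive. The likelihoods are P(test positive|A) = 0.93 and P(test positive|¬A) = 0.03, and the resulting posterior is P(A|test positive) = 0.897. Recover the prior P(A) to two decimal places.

Bayes' rule in odds form gives O(A|E) = O(A)·[P(E|A)/P(E|¬A)], hence O(A) = O(A|E)/LR.
Posterior odds = 0.897/(1−0.897) = 8.7087. LR = 0.93/0.03 = 31.0000.
Prior odds = 8.7087/31.0000 = 0.2809, so P(A) = 0.2809/(1+0.2809) ≈ 0.22.

P(A) = 0.22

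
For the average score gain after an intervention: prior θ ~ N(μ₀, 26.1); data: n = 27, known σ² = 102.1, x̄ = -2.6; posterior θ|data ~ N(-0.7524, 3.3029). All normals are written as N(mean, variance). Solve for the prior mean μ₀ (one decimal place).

μ₀ = 12.0

With known observation variance, the Normal–Normal posterior has precision τ_n = τ₀ + n/σ² and mean μ_n = (τ₀μ₀ + (n/σ²)x̄)/τ_n.
Here τ₀ = 1/26.1 = 0.038314 and τ_data = 27/102.1 = 0.264447, so τ_n = 0.302761.
Rearranging for μ₀: μ₀ = (μ_n·τ_n − τ_data·x̄)/τ₀ = (-0.7524·0.302761 − 0.264447·-2.6) / 0.038314 = 0.459765/0.038314 ≈ 12.0.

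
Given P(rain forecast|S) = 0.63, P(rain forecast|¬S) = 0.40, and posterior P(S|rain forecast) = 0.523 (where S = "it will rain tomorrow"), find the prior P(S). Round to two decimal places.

Bayes' rule in odds form gives O(S|E) = O(S)·[P(E|S)/P(E|¬S)], hence O(S) = O(S|E)/LR.
Posterior odds = 0.523/(1−0.523) = 1.0964. LR = 0.63/0.40 = 1.5750.
Prior odds = 1.0964/1.5750 = 0.6961, so P(S) = 0.6961/(1+0.6961) ≈ 0.41.

P(S) = 0.41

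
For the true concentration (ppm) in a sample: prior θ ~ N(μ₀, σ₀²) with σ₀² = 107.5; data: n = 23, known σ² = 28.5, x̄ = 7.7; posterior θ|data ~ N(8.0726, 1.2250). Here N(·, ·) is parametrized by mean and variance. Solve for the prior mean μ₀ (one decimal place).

μ₀ = 40.4

The posterior mean is a precision-weighted average: μ_n = (τ₀μ₀ + τ_data·x̄)/(τ₀+τ_data), with τ₀=1/σ₀² and τ_data=n/σ².
Here τ₀ = 1/107.5 = 0.009302 and τ_data = 23/28.5 = 0.807018, so τ_n = 0.816320.
Rearranging for μ₀: μ₀ = (μ_n·τ_n − τ_data·x̄)/τ₀ = (8.0726·0.816320 − 0.807018·7.7) / 0.009302 = 0.375786/0.009302 ≈ 40.4.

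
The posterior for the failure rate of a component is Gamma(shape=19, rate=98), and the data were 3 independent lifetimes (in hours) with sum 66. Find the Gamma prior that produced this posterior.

Gamma(shape=16, rate=32)

Gamma–exponential conjugacy: posterior shape = α + n, posterior rate = β + Σtᵢ.
So α = 19 − 3 = 16 and β = 98 − 66 = 32.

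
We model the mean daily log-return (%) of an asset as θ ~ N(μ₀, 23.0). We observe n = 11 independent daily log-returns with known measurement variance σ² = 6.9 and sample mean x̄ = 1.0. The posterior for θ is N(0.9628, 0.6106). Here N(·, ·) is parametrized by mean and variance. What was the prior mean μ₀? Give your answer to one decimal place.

μ₀ = -0.4

With known observation variance, the Normal–Normal posterior has precision τ_n = τ₀ + n/σ² and mean μ_n = (τ₀μ₀ + (n/σ²)x̄)/τ_n.
Here τ₀ = 1/23.0 = 0.043478 and τ_data = 11/6.9 = 1.594203, so τ_n = 1.637681.
Rearranging for μ₀: μ₀ = (μ_n·τ_n − τ_data·x̄)/τ₀ = (0.9628·1.637681 − 1.594203·1.0) / 0.043478 = -0.017444/0.043478 ≈ -0.4.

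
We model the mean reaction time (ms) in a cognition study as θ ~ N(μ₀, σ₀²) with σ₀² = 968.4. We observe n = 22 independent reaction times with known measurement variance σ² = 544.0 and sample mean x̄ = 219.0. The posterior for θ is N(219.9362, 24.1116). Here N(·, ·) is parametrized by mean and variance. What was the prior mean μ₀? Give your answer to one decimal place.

μ₀ = 256.6

The posterior mean is a precision-weighted average: μ_n = (τ₀μ₀ + τ_data·x̄)/(τ₀+τ_data), with τ₀=1/σ₀² and τ_data=n/σ².
Here τ₀ = 1/968.4 = 0.001033 and τ_data = 22/544.0 = 0.040441, so τ_n = 0.041474.
Rearranging for μ₀: μ₀ = (μ_n·τ_n − τ_data·x̄)/τ₀ = (219.9362·0.041474 − 0.040441·219.0) / 0.001033 = 0.265055/0.001033 ≈ 256.6.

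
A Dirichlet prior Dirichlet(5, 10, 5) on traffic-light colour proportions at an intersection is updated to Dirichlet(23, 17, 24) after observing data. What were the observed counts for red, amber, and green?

counts (18, 7, 19)

For a Dirichlet(α) prior with multinomial counts c, the posterior is Dirichlet(α + c) componentwise.
Counts are posterior − prior componentwise: 23−5=18, 17−10=7, 24−5=19.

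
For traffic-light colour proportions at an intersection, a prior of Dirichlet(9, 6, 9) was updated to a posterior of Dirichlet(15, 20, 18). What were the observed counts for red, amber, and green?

counts (6, 14, 9)

For a Dirichlet(α) prior with multinomial counts c, the posterior is Dirichlet(α + c) componentwise.
Counts are posterior − prior componentwise: 15−9=6, 20−6=14, 18−9=9.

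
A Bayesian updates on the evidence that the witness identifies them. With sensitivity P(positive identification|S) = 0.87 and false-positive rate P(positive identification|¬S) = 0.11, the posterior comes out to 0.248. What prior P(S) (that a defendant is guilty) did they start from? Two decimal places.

Bayes' rule in odds form gives O(S|E) = O(S)·[P(E|S)/P(E|¬S)], hence O(S) = O(S|E)/LR.
Posterior odds = 0.248/(1−0.248) = 0.3298. LR = 0.87/0.11 = 7.9091.
Prior odds = 0.3298/7.9091 = 0.0417, so P(S) = 0.0417/(1+0.0417) ≈ 0.04.

P(S) = 0.04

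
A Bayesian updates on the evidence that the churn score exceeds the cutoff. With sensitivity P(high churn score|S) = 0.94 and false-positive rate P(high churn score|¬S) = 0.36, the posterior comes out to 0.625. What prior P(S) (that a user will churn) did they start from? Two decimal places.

P(S) = 0.39

In odds form, posterior odds = prior odds × likelihood ratio, so prior odds = posterior odds ÷ LR.
Posterior odds = 0.625/(1−0.625) = 1.6667. LR = 0.94/0.36 = 2.6111.
Prior odds = 1.6667/2.6111 = 0.6383, so P(S) = 0.6383/(1+0.6383) ≈ 0.39.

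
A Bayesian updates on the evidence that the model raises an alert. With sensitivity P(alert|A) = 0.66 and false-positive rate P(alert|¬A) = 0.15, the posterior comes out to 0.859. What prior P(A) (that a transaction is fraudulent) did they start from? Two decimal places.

In odds form, posterior odds = prior odds × likelihood ratio, so prior odds = posterior odds ÷ LR.
Posterior odds = 0.859/(1−0.859) = 6.0922. LR = 0.66/0.15 = 4.4000.
Prior odds = 6.0922/4.4000 = 1.3846, so P(A) = 1.3846/(1+1.3846) ≈ 0.58.

P(A) = 0.58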